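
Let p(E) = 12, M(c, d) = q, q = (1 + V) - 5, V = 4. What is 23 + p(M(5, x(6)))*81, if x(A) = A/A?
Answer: 995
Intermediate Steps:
x(A) = 1
q = 0 (q = (1 + 4) - 5 = 5 - 5 = 0)
M(c, d) = 0
23 + p(M(5, x(6)))*81 = 23 + 12*81 = 23 + 972 = 995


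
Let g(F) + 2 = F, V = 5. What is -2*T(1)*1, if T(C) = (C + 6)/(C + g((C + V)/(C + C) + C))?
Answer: -14/3 ≈ -4.6667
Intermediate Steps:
g(F) = -2 + F
T(C) = (6 + C)/(-2 + 2*C + (5 + C)/(2*C)) (T(C) = (C + 6)/(C + (-2 + ((C + 5)/(C + C) + C))) = (6 + C)/(C + (-2 + ((5 + C)/((2*C)) + C))) = (6 + C)/(C + (-2 + ((5 + C)*(1/(2*C)) + C))) = (6 + C)/(C + (-2 + ((5 + C)/(2*C) + C))) = (6 + C)/(C + (-2 + (C + (5 + C)/(2*C)))) = (6 + C)/(C + (-2 + C + (5 + C)/(2*C))) = (6 + C)/(-2 + 2*C + (5 + C)/(2*C)))
-2*T(1)*1 = -4*(6 + 1)/(5 + 1*(-3 + 4*1))*1 = -4*7/(5 + 1*(-3 + 4))*1 = -4*7/(5 + 1*1)*1 = -4*7/(5 + 1)*1 = -4*7/6*1 = -2*7/3*1 = -14/3*1 = -14/3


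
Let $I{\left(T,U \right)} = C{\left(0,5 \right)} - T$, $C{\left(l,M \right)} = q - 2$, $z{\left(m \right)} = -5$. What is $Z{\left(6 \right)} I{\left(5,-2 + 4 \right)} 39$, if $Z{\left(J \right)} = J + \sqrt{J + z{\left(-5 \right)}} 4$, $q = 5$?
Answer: $-780$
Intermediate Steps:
$C{\left(l,M \right)} = 3$ ($C{\left(l,M \right)} = 5 - 2 = 3$)
$I{\left(T,U \right)} = 3 - T$
$Z{\left(J \right)} = J + 4 \sqrt{-5 + J}$ ($Z{\left(J \right)} = J + \sqrt{J - 5} \cdot 4 = J + \sqrt{-5 + J} 4 = J + 4 \sqrt{-5 + J}$)
$Z{\left(6 \right)} I{\left(5,-2 + 4 \right)} 39 = \left(6 + 4 \sqrt{-5 + 6}\right) \left(3 - 5\right) 39 = \left(6 + 4 \sqrt{1}\right) \left(3 - 5\right) 39 = \left(6 + 4 \cdot 1\right) \left(-2\right) 39 = \left(6 + 4\right) \left(-2\right) 39 = 10 \left(-2\right) 39 = \left(-20\right) 39 = -780$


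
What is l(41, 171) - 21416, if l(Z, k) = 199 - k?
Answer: -21388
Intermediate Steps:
l(41, 171) - 21416 = (199 - 1*171) - 21416 = (199 - 171) - 21416 = 28 - 21416 = -21388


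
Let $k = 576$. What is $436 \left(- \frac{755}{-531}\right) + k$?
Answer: $\frac{635036}{531} \approx 1195.9$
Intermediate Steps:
$436 \left(- \frac{755}{-531}\right) + k = 436 \left(- \frac{755}{-531}\right) + 576 = 436 \left(\left(-755\right) \left(- \frac{1}{531}\right)\right) + 576 = 436 \cdot \frac{755}{531} + 576 = \frac{329180}{531} + 576 = \frac{635036}{531}$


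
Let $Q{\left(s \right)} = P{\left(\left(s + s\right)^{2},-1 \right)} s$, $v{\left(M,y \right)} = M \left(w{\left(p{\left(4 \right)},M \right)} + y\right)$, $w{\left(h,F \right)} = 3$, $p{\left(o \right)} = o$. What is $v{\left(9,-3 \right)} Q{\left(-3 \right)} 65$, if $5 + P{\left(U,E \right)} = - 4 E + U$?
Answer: $0$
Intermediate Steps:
$P{\left(U,E \right)} = -5 + U - 4 E$ ($P{\left(U,E \right)} = -5 - \left(- U + 4 E\right) = -5 + U - 4 E$)
$v{\left(M,y \right)} = M \left(3 + y\right)$
$Q{\left(s \right)} = s \left(-1 + 4 s^{2}\right)$ ($Q{\left(s \right)} = \left(-5 + \left(s + s\right)^{2} - -4\right) s = \left(-5 + \left(2 s\right)^{2} + 4\right) s = \left(-5 + 4 s^{2} + 4\right) s = \left(-1 + 4 s^{2}\right) s = s \left(-1 + 4 s^{2}\right)$)
$v{\left(9,-3 \right)} Q{\left(-3 \right)} 65 = 9 \left(3 - 3\right) \left(\left(-1\right) \left(-3\right) + 4 \left(-3\right)^{3}\right) 65 = 9 \cdot 0 \left(3 + 4 \left(-27\right)\right) 65 = 0 \left(3 - 108\right) 65 = 0 \left(-105\right) 65 = 0 \cdot 65 = 0$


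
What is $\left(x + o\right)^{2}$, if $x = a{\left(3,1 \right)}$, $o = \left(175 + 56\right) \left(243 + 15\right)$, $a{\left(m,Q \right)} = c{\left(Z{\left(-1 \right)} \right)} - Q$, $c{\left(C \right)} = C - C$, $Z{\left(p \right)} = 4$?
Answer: $3551802409$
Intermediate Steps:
$c{\left(C \right)} = 0$
$a{\left(m,Q \right)} = - Q$ ($a{\left(m,Q \right)} = 0 - Q = - Q$)
$o = 59598$ ($o = 231 \cdot 258 = 59598$)
$x = -1$ ($x = \left(-1\right) 1 = -1$)
$\left(x + o\right)^{2} = \left(-1 + 59598\right)^{2} = 59597^{2} = 3551802409$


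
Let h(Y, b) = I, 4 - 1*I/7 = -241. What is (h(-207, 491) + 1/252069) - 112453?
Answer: -27913616921/252069 ≈ -1.1074e+5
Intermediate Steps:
I = 1715 (I = 28 - 7*(-241) = 28 + 1687 = 1715)
h(Y, b) = 1715
(h(-207, 491) + 1/252069) - 112453 = (1715 + 1/252069) - 112453 = 432298336/252069 - 112453 = -27913616921/252069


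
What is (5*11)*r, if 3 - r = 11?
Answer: -440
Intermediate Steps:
r = -8 (r = 3 - 1*11 = 3 - 11 = -8)
(5*11)*r = (5*11)*(-8) = 55*(-8) = -440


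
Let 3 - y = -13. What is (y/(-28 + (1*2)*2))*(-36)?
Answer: 24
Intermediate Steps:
y = 16 (y = 3 - 1*(-13) = 3 + 13 = 16)
(y/(-28 + (1*2)*2))*(-36) = (16/(-28 + (1*2)*2))*(-36) = (16/(-28 + 2*2))*(-36) = (16/(-28 + 4))*(-36) = (16/(-24))*(-36) = -1/24*16*(-36) = -⅔*(-36) = 24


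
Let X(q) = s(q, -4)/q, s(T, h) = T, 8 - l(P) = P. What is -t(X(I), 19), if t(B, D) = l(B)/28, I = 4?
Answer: -1/4 ≈ -0.25000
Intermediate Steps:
l(P) = 8 - P
X(q) = 1 (X(q) = q/q = 1)
t(B, D) = 2/7 - B/28 (t(B, D) = (8 - B)/28 = (8 - B)*(1/28) = 2/7 - B/28)
-t(X(I), 19) = -(2/7 - 1/28*1) = -(2/7 - 1/28) = -1*1/4 = -1/4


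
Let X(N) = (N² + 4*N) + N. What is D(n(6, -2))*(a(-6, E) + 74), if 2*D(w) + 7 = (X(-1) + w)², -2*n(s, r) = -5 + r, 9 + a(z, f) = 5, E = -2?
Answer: -945/4 ≈ -236.25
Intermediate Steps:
a(z, f) = -4 (a(z, f) = -9 + 5 = -4)
X(N) = N² + 5*N
n(s, r) = 5/2 - r/2 (n(s, r) = -(-5 + r)/2 = 5/2 - r/2)
D(w) = -7/2 + (-4 + w)²/2 (D(w) = -7/2 + (-(5 - 1) + w)²/2 = -7/2 + (-1*4 + w)²/2 = -7/2 + (-4 + w)²/2)
D(n(6, -2))*(a(-6, E) + 74) = (-7/2 + (-4 + (5/2 - ½*(-2)))²/2)*(-4 + 74) = (-7/2 + (-4 + (5/2 + 1))²/2)*70 = (-7/2 + (-4 + 7/2)²/2)*70 = (-7/2 + (-½)²/2)*70 = (-7/2 + (½)*(¼))*70 = (-7/2 + ⅛)*70 = -27/8*70 = -945/4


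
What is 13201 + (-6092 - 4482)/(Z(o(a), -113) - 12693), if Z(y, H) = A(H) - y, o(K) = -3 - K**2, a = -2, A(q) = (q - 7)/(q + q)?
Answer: 9462136960/716729 ≈ 13202.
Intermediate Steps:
A(q) = (-7 + q)/(2*q) (A(q) = (-7 + q)/((2*q)) = (-7 + q)*(1/(2*q)) = (-7 + q)/(2*q))
Z(y, H) = -y + (-7 + H)/(2*H) (Z(y, H) = (-7 + H)/(2*H) - y = -y + (-7 + H)/(2*H))
13201 + (-6092 - 4482)/(Z(o(a), -113) - 12693) = 13201 + (-6092 - 4482)/((1/2 - (-3 - 1*(-2)**2) - 7/2/(-113)) - 12693) = 13201 - 10574/((1/2 - (-3 - 1*4) - 7/2*(-1/113)) - 12693) = 13201 - 10574/((1/2 - (-3 - 4) + 7/226) - 12693) = 13201 - 10574/((1/2 - 1*(-7) + 7/226) - 12693) = 13201 - 10574/((1/2 + 7 + 7/226) - 12693) = 13201 - 10574/(851/113 - 12693) = 13201 - 10574/(-1433458/113) = 13201 - 10574*(-113/1433458) = 13201 + 597431/716729 = 9462136960/716729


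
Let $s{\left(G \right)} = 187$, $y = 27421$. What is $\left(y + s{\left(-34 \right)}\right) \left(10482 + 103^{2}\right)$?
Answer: $582280328$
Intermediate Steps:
$\left(y + s{\left(-34 \right)}\right) \left(10482 + 103^{2}\right) = \left(27421 + 187\right) \left(10482 + 103^{2}\right) = 27608 \left(10482 + 10609\right) = 27608 \cdot 21091 = 582280328$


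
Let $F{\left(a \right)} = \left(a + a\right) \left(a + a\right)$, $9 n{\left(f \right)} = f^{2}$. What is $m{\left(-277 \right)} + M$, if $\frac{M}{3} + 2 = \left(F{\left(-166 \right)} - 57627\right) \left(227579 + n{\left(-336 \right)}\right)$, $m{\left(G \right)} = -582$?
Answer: $37889247705$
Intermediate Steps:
$n{\left(f \right)} = \frac{f^{2}}{9}$
$F{\left(a \right)} = 4 a^{2}$ ($F{\left(a \right)} = 2 a 2 a = 4 a^{2}$)
$M = 37889248287$ ($M = -6 + 3 \left(4 \left(-166\right)^{2} - 57627\right) \left(227579 + \frac{\left(-336\right)^{2}}{9}\right) = -6 + 3 \left(4 \cdot 27556 - 57627\right) \left(227579 + \frac{1}{9} \cdot 112896\right) = -6 + 3 \left(110224 - 57627\right) \left(227579 + 12544\right) = -6 + 3 \cdot 52597 \cdot 240123 = -6 + 3 \cdot 12629749431 = -6 + 37889248293 = 37889248287$)
$m{\left(-277 \right)} + M = -582 + 37889248287 = 37889247705$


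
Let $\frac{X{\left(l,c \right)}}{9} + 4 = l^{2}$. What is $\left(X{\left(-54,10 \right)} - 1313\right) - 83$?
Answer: $24812$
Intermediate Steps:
$X{\left(l,c \right)} = -36 + 9 l^{2}$
$\left(X{\left(-54,10 \right)} - 1313\right) - 83 = \left(\left(-36 + 9 \left(-54\right)^{2}\right) - 1313\right) - 83 = \left(\left(-36 + 9 \cdot 2916\right) - 1313\right) - 83 = \left(\left(-36 + 26244\right) - 1313\right) - 83 = \left(26208 - 1313\right) - 83 = 24895 - 83 = 24812$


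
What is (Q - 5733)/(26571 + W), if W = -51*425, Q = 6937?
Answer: 301/1224 ≈ 0.24591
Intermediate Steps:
W = -21675
(Q - 5733)/(26571 + W) = (6937 - 5733)/(26571 - 21675) = 1204/4896 = 1204*(1/4896) = 301/1224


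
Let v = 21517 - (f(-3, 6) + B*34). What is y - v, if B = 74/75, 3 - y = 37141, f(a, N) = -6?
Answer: -4397059/75 ≈ -58627.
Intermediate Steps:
y = -37138 (y = 3 - 1*37141 = 3 - 37141 = -37138)
B = 74/75 (B = 74*(1/75) = 74/75 ≈ 0.98667)
v = 1611709/75 (v = 21517 - (-6 + (74/75)*34) = 21517 - (-6 + 2516/75) = 21517 - 1*2066/75 = 21517 - 2066/75 = 1611709/75 ≈ 21489.)
y - v = -37138 - 1*1611709/75 = -37138 - 1611709/75 = -4397059/75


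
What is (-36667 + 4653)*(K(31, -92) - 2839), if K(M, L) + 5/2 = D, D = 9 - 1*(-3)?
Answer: 90583613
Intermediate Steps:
D = 12 (D = 9 + 3 = 12)
K(M, L) = 19/2 (K(M, L) = -5/2 + 12 = 19/2)
(-36667 + 4653)*(K(31, -92) - 2839) = (-36667 + 4653)*(19/2 - 2839) = -32014*(-5659/2) = 90583613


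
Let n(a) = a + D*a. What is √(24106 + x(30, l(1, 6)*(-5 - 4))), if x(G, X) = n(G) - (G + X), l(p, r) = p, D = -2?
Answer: √24055 ≈ 155.10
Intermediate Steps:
n(a) = -a (n(a) = a - 2*a = -a)
x(G, X) = -X - 2*G (x(G, X) = -G - (G + X) = -G + (-G - X) = -X - 2*G)
√(24106 + x(30, l(1, 6)*(-5 - 4))) = √(24106 + (-(-5 - 4) - 2*30)) = √(24106 + (-(-9) - 60)) = √(24106 + (-1*(-9) - 60)) = √(24106 + (9 - 60)) = √(24106 - 51) = √24055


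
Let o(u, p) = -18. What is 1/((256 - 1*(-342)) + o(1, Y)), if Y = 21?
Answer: 1/580 ≈ 0.0017241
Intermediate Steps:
1/((256 - 1*(-342)) + o(1, Y)) = 1/((256 - 1*(-342)) - 18) = 1/((256 + 342) - 18) = 1/(598 - 18) = 1/580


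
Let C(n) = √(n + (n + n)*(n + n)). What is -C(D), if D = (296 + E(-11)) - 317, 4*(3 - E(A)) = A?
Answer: -√915 ≈ -30.249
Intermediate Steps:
E(A) = 3 - A/4
D = -61/4 (D = (296 + (3 - ¼*(-11))) - 317 = (296 + (3 + 11/4)) - 317 = (296 + 23/4) - 317 = 1207/4 - 317 = -61/4 ≈ -15.250)
C(n) = √(n + 4*n²) (C(n) = √(n + (2*n)*(2*n)) = √(n + 4*n²))
-C(D) = -√(-61*(1 + 4*(-61/4))/4) = -√(-61*(1 - 61)/4) = -√(-61/4*(-60)) = -√915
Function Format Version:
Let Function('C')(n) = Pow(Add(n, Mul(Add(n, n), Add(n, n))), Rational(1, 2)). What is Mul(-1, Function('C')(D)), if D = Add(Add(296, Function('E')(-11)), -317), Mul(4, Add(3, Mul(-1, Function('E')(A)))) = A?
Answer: Mul(-1, Pow(915, Rational(1, 2))) ≈ -30.249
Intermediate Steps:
Function('E')(A) = Add(3, Mul(Rational(-1, 4), A))
D = Rational(-61, 4) (D = Add(Add(296, Add(3, Mul(Rational(-1, 4), -11))), -317) = Add(Add(296, Add(3, Rational(11, 4))), -317) = Add(Add(296, Rational(23, 4)), -317) = Add(Rational(1207, 4), -317) = Rational(-61, 4) ≈ -15.250)
Function('C')(n) = Pow(Add(n, Mul(4, Pow(n, 2))), Rational(1, 2)) (Function('C')(n) = Pow(Add(n, Mul(Mul(2, n), Mul(2, n))), Rational(1, 2)) = Pow(Add(n, Mul(4, Pow(n, 2))), Rational(1, 2)))
Mul(-1, Function('C')(D)) = Mul(-1, Pow(Mul(Rational(-61, 4), Add(1, Mul(4, Rational(-61, 4)))), Rational(1, 2))) = Mul(-1, Pow(Mul(Rational(-61, 4), Add(1, -61)), Rational(1, 2))) = Mul(-1, Pow(Mul(Rational(-61, 4), -60), Rational(1, 2))) = Mul(-1, Pow(915, Rational(1, 2)))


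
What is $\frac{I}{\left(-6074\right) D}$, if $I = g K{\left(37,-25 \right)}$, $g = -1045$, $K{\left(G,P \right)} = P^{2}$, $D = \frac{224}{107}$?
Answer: $\frac{69884375}{1360576} \approx 51.364$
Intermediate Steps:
$D = \frac{224}{107}$ ($D = 224 \cdot \frac{1}{107} = \frac{224}{107} \approx 2.0935$)
$I = -653125$ ($I = - 1045 \left(-25\right)^{2} = \left(-1045\right) 625 = -653125$)
$\frac{I}{\left(-6074\right) D} = - \frac{653125}{\left(-6074\right) \frac{224}{107}} = - \frac{653125}{- \frac{1360576}{107}} = \left(-653125\right) \left(- \frac{107}{1360576}\right) = \frac{69884375}{1360576}$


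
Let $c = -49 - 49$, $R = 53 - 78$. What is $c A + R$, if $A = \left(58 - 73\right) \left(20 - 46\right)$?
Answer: $-38245$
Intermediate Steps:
$R = -25$ ($R = 53 - 78 = -25$)
$c = -98$ ($c = -49 - 49 = -98$)
$A = 390$ ($A = \left(-15\right) \left(-26\right) = 390$)
$c A + R = \left(-98\right) 390 - 25 = -38220 - 25 = -38245$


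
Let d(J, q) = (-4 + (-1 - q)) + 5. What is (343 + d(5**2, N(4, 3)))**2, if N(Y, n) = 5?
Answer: 114244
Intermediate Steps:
d(J, q) = -q (d(J, q) = (-5 - q) + 5 = -q)
(343 + d(5**2, N(4, 3)))**2 = (343 - 1*5)**2 = (343 - 5)**2 = 338**2 = 114244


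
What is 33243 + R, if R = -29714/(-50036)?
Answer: 831688231/25018 ≈ 33244.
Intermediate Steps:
R = 14857/25018 (R = -29714*(-1/50036) = 14857/25018 ≈ 0.59385)
33243 + R = 33243 + 14857/25018 = 831688231/25018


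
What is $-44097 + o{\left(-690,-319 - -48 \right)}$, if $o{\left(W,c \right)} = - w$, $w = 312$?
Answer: $-44409$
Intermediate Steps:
$o{\left(W,c \right)} = -312$ ($o{\left(W,c \right)} = \left(-1\right) 312 = -312$)
$-44097 + o{\left(-690,-319 - -48 \right)} = -44097 - 312 = -44409$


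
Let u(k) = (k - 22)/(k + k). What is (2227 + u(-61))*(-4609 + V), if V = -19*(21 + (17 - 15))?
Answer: -685693371/61 ≈ -1.1241e+7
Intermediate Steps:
V = -437 (V = -19*(21 + 2) = -19*23 = -437)
u(k) = (-22 + k)/(2*k) (u(k) = (-22 + k)/((2*k)) = (-22 + k)*(1/(2*k)) = (-22 + k)/(2*k))
(2227 + u(-61))*(-4609 + V) = (2227 + (1/2)*(-22 - 61)/(-61))*(-4609 - 437) = (2227 + (1/2)*(-1/61)*(-83))*(-5046) = (2227 + 83/122)*(-5046) = (271777/122)*(-5046) = -685693371/61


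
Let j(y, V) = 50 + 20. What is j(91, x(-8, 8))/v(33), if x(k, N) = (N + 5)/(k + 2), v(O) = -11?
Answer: -70/11 ≈ -6.3636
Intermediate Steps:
x(k, N) = (5 + N)/(2 + k)
j(y, V) = 70
j(91, x(-8, 8))/v(33) = 70/(-11) = 70*(-1/11) = -70/11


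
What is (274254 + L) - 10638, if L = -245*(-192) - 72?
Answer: 310584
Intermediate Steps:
L = 46968 (L = 47040 - 72 = 46968)
(274254 + L) - 10638 = (274254 + 46968) - 10638 = 321222 - 10638 = 310584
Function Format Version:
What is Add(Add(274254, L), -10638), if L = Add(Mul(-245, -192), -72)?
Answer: 310584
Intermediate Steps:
L = 46968 (L = Add(47040, -72) = 46968)
Add(Add(274254, L), -10638) = Add(Add(274254, 46968), -10638) = Add(321222, -10638) = 310584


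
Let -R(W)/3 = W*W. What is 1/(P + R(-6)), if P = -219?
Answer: -1/327 ≈ -0.0030581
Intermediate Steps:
R(W) = -3*W² (R(W) = -3*W*W = -3*W²)
1/(P + R(-6)) = 1/(-219 - 3*(-6)²) = 1/(-219 - 3*36) = 1/(-219 - 108) = 1/(-327) = -1/327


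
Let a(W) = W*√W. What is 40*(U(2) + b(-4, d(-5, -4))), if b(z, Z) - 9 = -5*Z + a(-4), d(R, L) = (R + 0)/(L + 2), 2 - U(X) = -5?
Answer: 140 - 320*I ≈ 140.0 - 320.0*I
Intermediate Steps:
U(X) = 7 (U(X) = 2 - 1*(-5) = 2 + 5 = 7)
a(W) = W^(3/2)
d(R, L) = R/(2 + L)
b(z, Z) = 9 - 8*I - 5*Z (b(z, Z) = 9 + (-5*Z + (-4)^(3/2)) = 9 + (-5*Z - 8*I) = 9 + (-8*I - 5*Z) = 9 - 8*I - 5*Z)
40*(U(2) + b(-4, d(-5, -4))) = 40*(7 + (9 - 8*I - (-25)/(2 - 4))) = 40*(7 + (9 - 8*I - (-25)/(-2))) = 40*(7 + (9 - 8*I - (-25)*(-1)/2)) = 40*(7 + (9 - 8*I - 5*5/2)) = 40*(7 + (9 - 8*I - 25/2)) = 40*(7 + (-7/2 - 8*I)) = 40*(7/2 - 8*I) = 140 - 320*I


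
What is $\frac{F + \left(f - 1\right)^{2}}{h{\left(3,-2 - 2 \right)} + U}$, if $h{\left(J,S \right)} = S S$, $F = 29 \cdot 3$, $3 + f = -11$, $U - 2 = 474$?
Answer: $\frac{26}{41} \approx 0.63415$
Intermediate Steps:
$U = 476$ ($U = 2 + 474 = 476$)
$f = -14$ ($f = -3 - 11 = -14$)
$F = 87$
$h{\left(J,S \right)} = S^{2}$
$\frac{F + \left(f - 1\right)^{2}}{h{\left(3,-2 - 2 \right)} + U} = \frac{87 + \left(-14 - 1\right)^{2}}{\left(-2 - 2\right)^{2} + 476} = \frac{87 + \left(-15\right)^{2}}{\left(-4\right)^{2} + 476} = \frac{87 + 225}{16 + 476} = \frac{312}{492} = 312 \cdot \frac{1}{492} = \frac{26}{41}$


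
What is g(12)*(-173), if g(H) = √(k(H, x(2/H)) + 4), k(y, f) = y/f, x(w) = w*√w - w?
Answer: -346*I*√(102 + √6)/√(6 - √6) ≈ -1876.7*I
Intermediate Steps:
x(w) = w^(3/2) - w
g(H) = √(4 + H/(-2/H + 2*√2*(1/H)^(3/2))) (g(H) = √(H/((2/H)^(3/2) - 2/H) + 4) = √(H/(2*√2*(1/H)^(3/2) - 2/H) + 4) = √(H/(-2/H + 2*√2*(1/H)^(3/2)) + 4) = √(4 + H/(-2/H + 2*√2*(1/H)^(3/2))))
g(12)*(-173) = √(4 - 1*12/(2/12 - 2*√2*(1/12)^(3/2)))*(-173) = √(4 - 1*12/(2*(1/12) - 2*√2*(1/12)^(3/2)))*(-173) = √(4 - 1*12/(⅙ - 2*√2*√3/72))*(-173) = √(4 - 1*12/(⅙ - √6/36))*(-173) = √(4 - 12/(⅙ - √6/36))*(-173) = -173*√(4 - 12/(⅙ - √6/36))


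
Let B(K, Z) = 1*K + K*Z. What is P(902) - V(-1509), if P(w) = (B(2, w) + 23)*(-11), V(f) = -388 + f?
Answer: -18222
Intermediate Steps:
B(K, Z) = K + K*Z
P(w) = -275 - 22*w (P(w) = (2*(1 + w) + 23)*(-11) = ((2 + 2*w) + 23)*(-11) = (25 + 2*w)*(-11) = -275 - 22*w)
P(902) - V(-1509) = (-275 - 22*902) - (-388 - 1509) = (-275 - 19844) - 1*(-1897) = -20119 + 1897 = -18222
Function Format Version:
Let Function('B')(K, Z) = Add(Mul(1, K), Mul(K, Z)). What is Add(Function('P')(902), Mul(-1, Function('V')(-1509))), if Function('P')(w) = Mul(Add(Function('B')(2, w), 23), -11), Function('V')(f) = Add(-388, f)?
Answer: -18222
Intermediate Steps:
Function('B')(K, Z) = Add(K, Mul(K, Z))
Function('P')(w) = Add(-275, Mul(-22, w)) (Function('P')(w) = Mul(Add(Mul(2, Add(1, w)), 23), -11) = Mul(Add(Add(2, Mul(2, w)), 23), -11) = Mul(Add(25, Mul(2, w)), -11) = Add(-275, Mul(-22, w)))
Add(Function('P')(902), Mul(-1, Function('V')(-1509))) = Add(Add(-275, Mul(-22, 902)), Mul(-1, Add(-388, -1509))) = Add(Add(-275, -19844), Mul(-1, -1897)) = Add(-20119, 1897) = -18222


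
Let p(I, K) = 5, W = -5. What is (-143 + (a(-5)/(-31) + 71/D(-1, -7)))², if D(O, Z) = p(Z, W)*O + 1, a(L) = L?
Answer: 396527569/15376 ≈ 25789.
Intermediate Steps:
D(O, Z) = 1 + 5*O (D(O, Z) = 5*O + 1 = 1 + 5*O)
(-143 + (a(-5)/(-31) + 71/D(-1, -7)))² = (-143 + (-5/(-31) + 71/(1 + 5*(-1))))² = (-143 + (-5*(-1/31) + 71/(1 - 5)))² = (-143 + (5/31 + 71/(-4)))² = (-143 + (5/31 + 71*(-¼)))² = (-143 + (5/31 - 71/4))² = (-143 - 2181/124)² = (-19913/124)² = 396527569/15376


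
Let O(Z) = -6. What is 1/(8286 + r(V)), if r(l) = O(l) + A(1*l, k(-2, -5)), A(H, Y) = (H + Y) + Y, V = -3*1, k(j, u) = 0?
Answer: 1/8277 ≈ 0.00012082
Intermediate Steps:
V = -3
A(H, Y) = H + 2*Y
r(l) = -6 + l (r(l) = -6 + (1*l + 2*0) = -6 + (l + 0) = -6 + l)
1/(8286 + r(V)) = 1/(8286 + (-6 - 3)) = 1/(8286 - 9) = 1/8277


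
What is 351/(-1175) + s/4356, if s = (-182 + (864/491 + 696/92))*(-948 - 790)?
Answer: 90112882793/1313658225 ≈ 68.597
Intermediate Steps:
s = 3389134760/11293 (s = (-182 + (864*(1/491) + 696*(1/92)))*(-1738) = (-182 + (864/491 + 174/23))*(-1738) = (-182 + 105306/11293)*(-1738) = -1950020/11293*(-1738) = 3389134760/11293 ≈ 3.0011e+5)
351/(-1175) + s/4356 = 351/(-1175) + (3389134760/11293)/4356 = 351*(-1/1175) + (3389134760/11293)*(1/4356) = -351/1175 + 77025790/1118007 = 90112882793/1313658225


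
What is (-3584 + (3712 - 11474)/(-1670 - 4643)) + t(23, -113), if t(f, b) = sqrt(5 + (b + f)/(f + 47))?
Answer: -22618030/6313 + sqrt(182)/7 ≈ -3580.8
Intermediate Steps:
t(f, b) = sqrt(5 + (b + f)/(47 + f))
(-3584 + (3712 - 11474)/(-1670 - 4643)) + t(23, -113) = (-3584 + (3712 - 11474)/(-1670 - 4643)) + sqrt((235 - 113 + 6*23)/(47 + 23)) = (-3584 - 7762/(-6313)) + sqrt((235 - 113 + 138)/70) = (-3584 - 7762*(-1/6313)) + sqrt((1/70)*260) = (-3584 + 7762/6313) + sqrt(26/7) = -22618030/6313 + sqrt(182)/7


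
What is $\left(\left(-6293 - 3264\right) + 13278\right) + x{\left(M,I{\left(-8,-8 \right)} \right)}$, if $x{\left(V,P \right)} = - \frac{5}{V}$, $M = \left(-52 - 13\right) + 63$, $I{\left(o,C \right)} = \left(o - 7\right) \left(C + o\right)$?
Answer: $\frac{7447}{2} \approx 3723.5$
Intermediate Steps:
$I{\left(o,C \right)} = \left(-7 + o\right) \left(C + o\right)$
$M = -2$ ($M = -65 + 63 = -2$)
$\left(\left(-6293 - 3264\right) + 13278\right) + x{\left(M,I{\left(-8,-8 \right)} \right)} = \left(\left(-6293 - 3264\right) + 13278\right) - \frac{5}{-2} = \left(\left(-6293 - 3264\right) + 13278\right) - - \frac{5}{2} = \left(-9557 + 13278\right) + \frac{5}{2} = 3721 + \frac{5}{2} = \frac{7447}{2}$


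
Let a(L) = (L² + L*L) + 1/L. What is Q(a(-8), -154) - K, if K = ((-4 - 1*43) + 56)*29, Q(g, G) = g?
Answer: -1065/8 ≈ -133.13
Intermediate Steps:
a(L) = 1/L + 2*L² (a(L) = (L² + L²) + 1/L = 2*L² + 1/L = 1/L + 2*L²)
K = 261 (K = ((-4 - 43) + 56)*29 = (-47 + 56)*29 = 9*29 = 261)
Q(a(-8), -154) - K = (1 + 2*(-8)³)/(-8) - 1*261 = -(1 + 2*(-512))/8 - 261 = -(1 - 1024)/8 - 261 = -⅛*(-1023) - 261 = 1023/8 - 261 = -1065/8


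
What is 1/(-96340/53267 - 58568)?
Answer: -53267/3119837996 ≈ -1.7074e-5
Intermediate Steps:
1/(-96340/53267 - 58568) = 1/(-3119837996/53267) = -53267/3119837996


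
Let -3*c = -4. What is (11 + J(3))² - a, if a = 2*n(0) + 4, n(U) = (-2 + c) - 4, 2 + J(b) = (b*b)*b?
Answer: 3904/3 ≈ 1301.3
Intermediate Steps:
c = 4/3 (c = -⅓*(-4) = 4/3 ≈ 1.3333)
J(b) = -2 + b³ (J(b) = -2 + (b*b)*b = -2 + b²*b = -2 + b³)
n(U) = -14/3 (n(U) = (-2 + 4/3) - 4 = -⅔ - 4 = -14/3)
a = -16/3 (a = 2*(-14/3) + 4 = -28/3 + 4 = -16/3 ≈ -5.3333)
(11 + J(3))² - a = (11 + (-2 + 3³))² - 1*(-16/3) = (11 + (-2 + 27))² + 16/3 = (11 + 25)² + 16/3 = 36² + 16/3 = 1296 + 16/3 = 3904/3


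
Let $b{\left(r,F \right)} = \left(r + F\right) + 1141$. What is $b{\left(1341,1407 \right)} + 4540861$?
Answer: $4544750$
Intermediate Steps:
$b{\left(r,F \right)} = 1141 + F + r$ ($b{\left(r,F \right)} = \left(F + r\right) + 1141 = 1141 + F + r$)
$b{\left(1341,1407 \right)} + 4540861 = \left(1141 + 1407 + 1341\right) + 4540861 = 3889 + 4540861 = 4544750$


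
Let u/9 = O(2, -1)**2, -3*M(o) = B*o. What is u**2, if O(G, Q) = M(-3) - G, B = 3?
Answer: 81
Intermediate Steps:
M(o) = -o
O(G, Q) = 3 - G (O(G, Q) = -1*(-3) - G = 3 - G)
u = 9 (u = 9*(3 - 1*2)**2 = 9*(3 - 2)**2 = 9*1**2 = 9*1 = 9)
u**2 = 9**2 = 81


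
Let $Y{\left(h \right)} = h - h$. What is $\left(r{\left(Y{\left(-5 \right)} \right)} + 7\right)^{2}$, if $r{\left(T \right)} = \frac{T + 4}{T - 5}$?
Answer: $\frac{961}{25} \approx 38.44$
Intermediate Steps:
$Y{\left(h \right)} = 0$
$r{\left(T \right)} = \frac{4 + T}{-5 + T}$
$\left(r{\left(Y{\left(-5 \right)} \right)} + 7\right)^{2} = \left(\frac{4 + 0}{-5 + 0} + 7\right)^{2} = \left(\frac{1}{-5} \cdot 4 + 7\right)^{2} = \left(\left(- \frac{1}{5}\right) 4 + 7\right)^{2} = \left(- \frac{4}{5} + 7\right)^{2} = \left(\frac{31}{5}\right)^{2} = \frac{961}{25}$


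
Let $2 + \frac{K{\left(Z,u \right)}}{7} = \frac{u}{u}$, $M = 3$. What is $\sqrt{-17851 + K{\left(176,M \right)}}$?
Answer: $i \sqrt{17858} \approx 133.63 i$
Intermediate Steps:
$K{\left(Z,u \right)} = -7$ ($K{\left(Z,u \right)} = -14 + 7 \frac{u}{u} = -14 + 7 \cdot 1 = -14 + 7 = -7$)
$\sqrt{-17851 + K{\left(176,M \right)}} = \sqrt{-17851 - 7} = \sqrt{-17858} = i \sqrt{17858}$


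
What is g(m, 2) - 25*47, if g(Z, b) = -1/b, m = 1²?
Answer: -2351/2 ≈ -1175.5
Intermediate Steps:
m = 1
g(m, 2) - 25*47 = -1/2 - 25*47 = -1*½ - 1175 = -½ - 1175 = -2351/2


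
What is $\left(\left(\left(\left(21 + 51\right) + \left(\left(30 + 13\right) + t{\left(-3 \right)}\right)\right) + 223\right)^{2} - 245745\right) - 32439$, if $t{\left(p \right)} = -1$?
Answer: $-164615$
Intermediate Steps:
$\left(\left(\left(\left(21 + 51\right) + \left(\left(30 + 13\right) + t{\left(-3 \right)}\right)\right) + 223\right)^{2} - 245745\right) - 32439 = \left(\left(\left(\left(21 + 51\right) + \left(\left(30 + 13\right) - 1\right)\right) + 223\right)^{2} - 245745\right) - 32439 = \left(\left(\left(72 + \left(43 - 1\right)\right) + 223\right)^{2} - 245745\right) - 32439 = \left(\left(\left(72 + 42\right) + 223\right)^{2} - 245745\right) - 32439 = \left(\left(114 + 223\right)^{2} - 245745\right) - 32439 = \left(337^{2} - 245745\right) - 32439 = \left(113569 - 245745\right) - 32439 = -132176 - 32439 = -164615$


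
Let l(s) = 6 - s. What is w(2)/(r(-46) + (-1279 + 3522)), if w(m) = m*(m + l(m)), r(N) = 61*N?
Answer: -12/563 ≈ -0.021314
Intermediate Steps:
w(m) = 6*m (w(m) = m*(m + (6 - m)) = m*6 = 6*m)
w(2)/(r(-46) + (-1279 + 3522)) = (6*2)/(61*(-46) + (-1279 + 3522)) = 12/(-2806 + 2243) = 12/(-563) = -1/563*12 = -12/563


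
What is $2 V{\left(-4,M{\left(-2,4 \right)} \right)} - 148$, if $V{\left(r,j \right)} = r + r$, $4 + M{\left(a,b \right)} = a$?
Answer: $-164$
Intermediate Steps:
$M{\left(a,b \right)} = -4 + a$
$V{\left(r,j \right)} = 2 r$
$2 V{\left(-4,M{\left(-2,4 \right)} \right)} - 148 = 2 \cdot 2 \left(-4\right) - 148 = 2 \left(-8\right) - 148 = -16 - 148 = -164$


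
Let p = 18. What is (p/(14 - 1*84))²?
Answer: 81/1225 ≈ 0.066122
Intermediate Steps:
(p/(14 - 1*84))² = (18/(14 - 1*84))² = (18/(14 - 84))² = (18/(-70))² = (18*(-1/70))² = (-9/35)² = 81/1225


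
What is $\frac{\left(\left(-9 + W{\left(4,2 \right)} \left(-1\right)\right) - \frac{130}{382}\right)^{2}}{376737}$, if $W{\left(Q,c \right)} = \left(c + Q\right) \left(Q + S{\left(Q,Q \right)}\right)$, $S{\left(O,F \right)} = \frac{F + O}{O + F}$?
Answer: $\frac{3321188}{808455441} \approx 0.0041081$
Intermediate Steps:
$S{\left(O,F \right)} = 1$ ($S{\left(O,F \right)} = \frac{F + O}{F + O} = 1$)
$W{\left(Q,c \right)} = \left(1 + Q\right) \left(Q + c\right)$ ($W{\left(Q,c \right)} = \left(c + Q\right) \left(Q + 1\right) = \left(Q + c\right) \left(1 + Q\right) = \left(1 + Q\right) \left(Q + c\right)$)
$\frac{\left(\left(-9 + W{\left(4,2 \right)} \left(-1\right)\right) - \frac{130}{382}\right)^{2}}{376737} = \frac{\left(\left(-9 + \left(4 + 2 + 4^{2} + 4 \cdot 2\right) \left(-1\right)\right) - \frac{130}{382}\right)^{2}}{376737} = \left(\left(-9 + \left(4 + 2 + 16 + 8\right) \left(-1\right)\right) - \frac{65}{191}\right)^{2} \cdot \frac{1}{376737} = \left(\left(-9 + 30 \left(-1\right)\right) - \frac{65}{191}\right)^{2} \cdot \frac{1}{376737} = \left(\left(-9 - 30\right) - \frac{65}{191}\right)^{2} \cdot \frac{1}{376737} = \left(-39 - \frac{65}{191}\right)^{2} \cdot \frac{1}{376737} = \left(- \frac{7514}{191}\right)^{2} \cdot \frac{1}{376737} = \frac{56460196}{36481} \cdot \frac{1}{376737} = \frac{3321188}{808455441}$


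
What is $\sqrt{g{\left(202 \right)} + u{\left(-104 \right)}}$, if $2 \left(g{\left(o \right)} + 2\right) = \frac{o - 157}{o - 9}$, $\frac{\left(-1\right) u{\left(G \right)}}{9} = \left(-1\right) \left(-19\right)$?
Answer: $\frac{i \sqrt{25758938}}{386} \approx 13.149 i$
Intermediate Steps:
$u{\left(G \right)} = -171$ ($u{\left(G \right)} = - 9 \left(\left(-1\right) \left(-19\right)\right) = \left(-9\right) 19 = -171$)
$g{\left(o \right)} = -2 + \frac{-157 + o}{2 \left(-9 + o\right)}$ ($g{\left(o \right)} = -2 + \frac{\left(o - 157\right) \frac{1}{o - 9}}{2} = -2 + \frac{\left(-157 + o\right) \frac{1}{-9 + o}}{2} = -2 + \frac{\frac{1}{-9 + o} \left(-157 + o\right)}{2} = -2 + \frac{-157 + o}{2 \left(-9 + o\right)}$)
$\sqrt{g{\left(202 \right)} + u{\left(-104 \right)}} = \sqrt{\frac{-121 - 606}{2 \left(-9 + 202\right)} - 171} = \sqrt{\frac{-121 - 606}{2 \cdot 193} - 171} = \sqrt{\frac{1}{2} \cdot \frac{1}{193} \left(-727\right) - 171} = \sqrt{- \frac{727}{386} - 171} = \sqrt{- \frac{66733}{386}} = \frac{i \sqrt{25758938}}{386}$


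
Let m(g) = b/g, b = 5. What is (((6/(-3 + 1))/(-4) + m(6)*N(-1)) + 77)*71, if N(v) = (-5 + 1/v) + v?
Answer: 61273/12 ≈ 5106.1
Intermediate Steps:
N(v) = -5 + v + 1/v
m(g) = 5/g
(((6/(-3 + 1))/(-4) + m(6)*N(-1)) + 77)*71 = (((6/(-3 + 1))/(-4) + (5/6)*(-5 - 1 + 1/(-1))) + 77)*71 = (((6/(-2))*(-¼) + (5*(⅙))*(-5 - 1 - 1)) + 77)*71 = (((6*(-½))*(-¼) + (⅚)*(-7)) + 77)*71 = ((-3*(-¼) - 35/6) + 77)*71 = ((¾ - 35/6) + 77)*71 = (-61/12 + 77)*71 = (863/12)*71 = 61273/12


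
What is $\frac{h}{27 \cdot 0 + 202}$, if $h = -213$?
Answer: $- \frac{213}{202} \approx -1.0545$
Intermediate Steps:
$\frac{h}{27 \cdot 0 + 202} = - \frac{213}{27 \cdot 0 + 202} = - \frac{213}{0 + 202} = - \frac{213}{202}$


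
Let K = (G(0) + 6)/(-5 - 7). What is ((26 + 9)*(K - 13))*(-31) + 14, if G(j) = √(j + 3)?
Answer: 29323/2 + 1085*√3/12 ≈ 14818.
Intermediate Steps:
G(j) = √(3 + j)
K = -½ - √3/12 (K = (√(3 + 0) + 6)/(-5 - 7) = (√3 + 6)/(-12) = (6 + √3)*(-1/12) = -½ - √3/12 ≈ -0.64434)
((26 + 9)*(K - 13))*(-31) + 14 = ((26 + 9)*((-½ - √3/12) - 13))*(-31) + 14 = (35*(-27/2 - √3/12))*(-31) + 14 = (-945/2 - 35*√3/12)*(-31) + 14 = (29295/2 + 1085*√3/12) + 14 = 29323/2 + 1085*√3/12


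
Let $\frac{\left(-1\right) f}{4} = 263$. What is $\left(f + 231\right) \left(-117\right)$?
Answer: $96057$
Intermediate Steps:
$f = -1052$ ($f = \left(-4\right) 263 = -1052$)
$\left(f + 231\right) \left(-117\right) = \left(-1052 + 231\right) \left(-117\right) = \left(-821\right) \left(-117\right) = 96057$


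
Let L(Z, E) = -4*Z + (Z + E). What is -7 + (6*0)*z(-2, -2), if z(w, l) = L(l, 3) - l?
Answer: -7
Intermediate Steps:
L(Z, E) = E - 3*Z (L(Z, E) = -4*Z + (E + Z) = E - 3*Z)
z(w, l) = 3 - 4*l (z(w, l) = (3 - 3*l) - l = 3 - 4*l)
-7 + (6*0)*z(-2, -2) = -7 + (6*0)*(3 - 4*(-2)) = -7 + 0*(3 + 8) = -7 + 0*11 = -7 + 0 = -7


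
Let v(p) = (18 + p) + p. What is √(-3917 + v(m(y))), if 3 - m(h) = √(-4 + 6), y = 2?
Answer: √(-3893 - 2*√2) ≈ 62.417*I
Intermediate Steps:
m(h) = 3 - √2 (m(h) = 3 - √(-4 + 6) = 3 - √2)
v(p) = 18 + 2*p
√(-3917 + v(m(y))) = √(-3917 + (18 + 2*(3 - √2))) = √(-3917 + (18 + (6 - 2*√2))) = √(-3917 + (24 - 2*√2)) = √(-3893 - 2*√2)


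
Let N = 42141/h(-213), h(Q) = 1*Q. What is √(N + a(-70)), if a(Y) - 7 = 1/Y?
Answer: I*√4714397870/4970 ≈ 13.815*I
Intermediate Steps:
h(Q) = Q
a(Y) = 7 + 1/Y
N = -14047/71 (N = 42141/(-213) = 42141*(-1/213) = -14047/71 ≈ -197.84)
√(N + a(-70)) = √(-14047/71 + (7 + 1/(-70))) = √(-14047/71 + (7 - 1/70)) = √(-14047/71 + 489/70) = √(-948571/4970) = I*√4714397870/4970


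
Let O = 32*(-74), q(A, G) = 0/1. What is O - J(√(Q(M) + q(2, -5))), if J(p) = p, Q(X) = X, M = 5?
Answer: -2368 - √5 ≈ -2370.2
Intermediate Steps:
q(A, G) = 0 (q(A, G) = 0*1 = 0)
O = -2368
O - J(√(Q(M) + q(2, -5))) = -2368 - √(5 + 0) = -2368 - √5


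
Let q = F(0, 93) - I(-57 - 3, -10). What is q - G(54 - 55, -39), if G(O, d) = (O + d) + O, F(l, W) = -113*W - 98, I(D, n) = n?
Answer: -10556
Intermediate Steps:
F(l, W) = -98 - 113*W
G(O, d) = d + 2*O
q = -10597 (q = (-98 - 113*93) - 1*(-10) = (-98 - 10509) + 10 = -10607 + 10 = -10597)
q - G(54 - 55, -39) = -10597 - (-39 + 2*(54 - 55)) = -10597 - (-39 + 2*(-1)) = -10597 - (-39 - 2) = -10597 - 1*(-41) = -10597 + 41 = -10556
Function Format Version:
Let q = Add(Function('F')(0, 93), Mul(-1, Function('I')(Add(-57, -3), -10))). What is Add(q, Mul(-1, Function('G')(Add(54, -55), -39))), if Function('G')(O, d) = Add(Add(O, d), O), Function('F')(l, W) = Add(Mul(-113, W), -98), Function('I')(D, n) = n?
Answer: -10556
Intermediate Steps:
Function('F')(l, W) = Add(-98, Mul(-113, W))
Function('G')(O, d) = Add(d, Mul(2, O))
q = -10597 (q = Add(Add(-98, Mul(-113, 93)), Mul(-1, -10)) = Add(Add(-98, -10509), 10) = Add(-10607, 10) = -10597)
Add(q, Mul(-1, Function('G')(Add(54, -55), -39))) = Add(-10597, Mul(-1, Add(-39, Mul(2, Add(54, -55))))) = Add(-10597, Mul(-1, Add(-39, Mul(2, -1)))) = Add(-10597, Mul(-1, Add(-39, -2))) = Add(-10597, Mul(-1, -41)) = Add(-10597, 41) = -10556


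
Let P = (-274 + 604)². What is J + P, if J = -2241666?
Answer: -2132766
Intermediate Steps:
P = 108900 (P = 330² = 108900)
J + P = -2241666 + 108900 = -2132766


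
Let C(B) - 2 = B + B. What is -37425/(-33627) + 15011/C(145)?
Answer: 171900999/3273028 ≈ 52.521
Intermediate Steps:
C(B) = 2 + 2*B (C(B) = 2 + (B + B) = 2 + 2*B)
-37425/(-33627) + 15011/C(145) = -37425/(-33627) + 15011/(2 + 2*145) = -37425*(-1/33627) + 15011/(2 + 290) = 12475/11209 + 15011/292 = 171900999/3273028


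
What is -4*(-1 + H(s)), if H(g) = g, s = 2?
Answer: -4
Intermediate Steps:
-4*(-1 + H(s)) = -4*(-1 + 2) = -4*1 = -4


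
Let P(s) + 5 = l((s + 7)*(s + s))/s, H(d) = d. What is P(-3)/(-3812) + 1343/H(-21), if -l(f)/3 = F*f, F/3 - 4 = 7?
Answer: -5102779/80052 ≈ -63.743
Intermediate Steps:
F = 33 (F = 12 + 3*7 = 12 + 21 = 33)
l(f) = -99*f
P(s) = -1391 - 198*s (P(s) = -5 + (-99*(s + 7)*(s + s))/s = -5 + (-99*(7 + s)*2*s)/s = -5 + (-198*s*(7 + s))/s = -5 + (-1386 - 198*s) = -1391 - 198*s)
P(-3)/(-3812) + 1343/H(-21) = (-1391 - 198*(-3))/(-3812) + 1343/(-21) = (-1391 + 594)*(-1/3812) + 1343*(-1/21) = -797*(-1/3812) - 1343/21 = 797/3812 - 1343/21 = -5102779/80052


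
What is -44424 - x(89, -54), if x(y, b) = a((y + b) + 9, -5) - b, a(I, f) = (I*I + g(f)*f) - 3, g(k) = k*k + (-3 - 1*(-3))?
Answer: -46286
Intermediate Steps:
g(k) = k² (g(k) = k² + (-3 + 3) = k² + 0 = k²)
a(I, f) = -3 + I² + f³ (a(I, f) = (I*I + f²*f) - 3 = (I² + f³) - 3 = -3 + I² + f³)
x(y, b) = -128 + (9 + b + y)² - b (x(y, b) = (-3 + ((y + b) + 9)² + (-5)³) - b = (-3 + ((b + y) + 9)² - 125) - b = (-3 + (9 + b + y)² - 125) - b = (-128 + (9 + b + y)²) - b = -128 + (9 + b + y)² - b)
-44424 - x(89, -54) = -44424 - (-128 + (9 - 54 + 89)² - 1*(-54)) = -44424 - (-128 + 44² + 54) = -44424 - (-128 + 1936 + 54) = -44424 - 1*1862 = -44424 - 1862 = -46286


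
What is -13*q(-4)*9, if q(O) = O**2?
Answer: -1872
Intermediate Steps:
-13*q(-4)*9 = -13*(-4)**2*9 = -13*16*9 = -208*9 = -1872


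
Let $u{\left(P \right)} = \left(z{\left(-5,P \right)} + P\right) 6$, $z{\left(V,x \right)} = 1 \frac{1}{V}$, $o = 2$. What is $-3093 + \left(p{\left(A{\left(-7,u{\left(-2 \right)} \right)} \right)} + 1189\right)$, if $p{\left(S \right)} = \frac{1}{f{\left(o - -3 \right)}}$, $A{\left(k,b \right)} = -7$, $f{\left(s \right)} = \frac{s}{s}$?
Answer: $-1903$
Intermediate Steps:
$z{\left(V,x \right)} = \frac{1}{V}$
$u{\left(P \right)} = - \frac{6}{5} + 6 P$ ($u{\left(P \right)} = \left(\frac{1}{-5} + P\right) 6 = \left(- \frac{1}{5} + P\right) 6 = - \frac{6}{5} + 6 P$)
$f{\left(s \right)} = 1$
$p{\left(S \right)} = 1$ ($p{\left(S \right)} = 1^{-1} = 1$)
$-3093 + \left(p{\left(A{\left(-7,u{\left(-2 \right)} \right)} \right)} + 1189\right) = -3093 + \left(1 + 1189\right) = -3093 + 1190 = -1903$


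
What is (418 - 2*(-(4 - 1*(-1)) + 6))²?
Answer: 173056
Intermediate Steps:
(418 - 2*(-(4 - 1*(-1)) + 6))² = (418 - 2*(-(4 + 1) + 6))² = (418 - 2*(-1*5 + 6))² = (418 - 2*(-5 + 6))² = (418 - 2*1)² = (418 - 2)² = 416² = 173056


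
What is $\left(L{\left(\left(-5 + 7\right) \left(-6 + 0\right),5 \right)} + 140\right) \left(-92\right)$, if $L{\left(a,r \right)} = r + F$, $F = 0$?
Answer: $-13340$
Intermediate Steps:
$L{\left(a,r \right)} = r$ ($L{\left(a,r \right)} = r + 0 = r$)
$\left(L{\left(\left(-5 + 7\right) \left(-6 + 0\right),5 \right)} + 140\right) \left(-92\right) = \left(5 + 140\right) \left(-92\right) = 145 \left(-92\right) = -13340$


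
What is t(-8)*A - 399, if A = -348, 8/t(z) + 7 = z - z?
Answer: -9/7 ≈ -1.2857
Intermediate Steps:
t(z) = -8/7 (t(z) = 8/(-7 + (z - z)) = 8/(-7 + 0) = 8/(-7) = 8*(-⅐) = -8/7)
t(-8)*A - 399 = -8/7*(-348) - 399 = 2784/7 - 399 = -9/7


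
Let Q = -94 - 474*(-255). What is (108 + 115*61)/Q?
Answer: 7123/120776 ≈ 0.058977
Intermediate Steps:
Q = 120776 (Q = -94 + 120870 = 120776)
(108 + 115*61)/Q = (108 + 115*61)/120776 = (108 + 7015)*(1/120776) = 7123*(1/120776) = 7123/120776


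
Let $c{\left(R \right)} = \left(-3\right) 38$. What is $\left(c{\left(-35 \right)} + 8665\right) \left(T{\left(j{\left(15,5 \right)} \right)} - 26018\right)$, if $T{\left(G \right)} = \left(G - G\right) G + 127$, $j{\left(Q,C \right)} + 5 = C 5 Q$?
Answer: $-221393941$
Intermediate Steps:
$c{\left(R \right)} = -114$
$j{\left(Q,C \right)} = -5 + 5 C Q$ ($j{\left(Q,C \right)} = -5 + C 5 Q = -5 + 5 C Q$)
$T{\left(G \right)} = 127$ ($T{\left(G \right)} = 0 G + 127 = 0 + 127 = 127$)
$\left(c{\left(-35 \right)} + 8665\right) \left(T{\left(j{\left(15,5 \right)} \right)} - 26018\right) = \left(-114 + 8665\right) \left(127 - 26018\right) = 8551 \left(127 - 26018\right) = 8551 \left(-25891\right) = -221393941$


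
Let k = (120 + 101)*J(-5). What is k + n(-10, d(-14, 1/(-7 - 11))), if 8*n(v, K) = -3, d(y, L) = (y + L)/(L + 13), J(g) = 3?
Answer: 5301/8 ≈ 662.63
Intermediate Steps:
d(y, L) = (L + y)/(13 + L)
n(v, K) = -3/8 (n(v, K) = (⅛)*(-3) = -3/8)
k = 663 (k = (120 + 101)*3 = 221*3 = 663)
k + n(-10, d(-14, 1/(-7 - 11))) = 663 - 3/8 = 5301/8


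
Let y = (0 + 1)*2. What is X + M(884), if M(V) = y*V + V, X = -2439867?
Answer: -2437215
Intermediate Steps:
y = 2 (y = 1*2 = 2)
M(V) = 3*V (M(V) = 2*V + V = 3*V)
X + M(884) = -2439867 + 3*884 = -2439867 + 2652 = -2437215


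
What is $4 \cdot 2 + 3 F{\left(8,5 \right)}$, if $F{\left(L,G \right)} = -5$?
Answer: $-7$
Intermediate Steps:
$4 \cdot 2 + 3 F{\left(8,5 \right)} = 4 \cdot 2 + 3 \left(-5\right) = 8 - 15 = -7$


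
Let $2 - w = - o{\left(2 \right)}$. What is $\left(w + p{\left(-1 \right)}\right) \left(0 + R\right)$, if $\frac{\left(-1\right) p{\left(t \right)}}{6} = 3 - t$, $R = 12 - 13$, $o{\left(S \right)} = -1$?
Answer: $23$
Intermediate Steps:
$R = -1$ ($R = 12 - 13 = -1$)
$p{\left(t \right)} = -18 + 6 t$ ($p{\left(t \right)} = - 6 \left(3 - t\right) = -18 + 6 t$)
$w = 1$ ($w = 2 - \left(-1\right) \left(-1\right) = 2 - 1 = 1$)
$\left(w + p{\left(-1 \right)}\right) \left(0 + R\right) = \left(1 + \left(-18 + 6 \left(-1\right)\right)\right) \left(0 - 1\right) = \left(1 - 24\right) \left(-1\right) = \left(-23\right) \left(-1\right) = 23$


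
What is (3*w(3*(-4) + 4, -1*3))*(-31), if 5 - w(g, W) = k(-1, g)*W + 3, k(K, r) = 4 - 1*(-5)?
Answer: -2697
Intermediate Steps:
k(K, r) = 9 (k(K, r) = 4 + 5 = 9)
w(g, W) = 2 - 9*W (w(g, W) = 5 - (9*W + 3) = 5 - (3 + 9*W) = 5 + (-3 - 9*W) = 2 - 9*W)
(3*w(3*(-4) + 4, -1*3))*(-31) = (3*(2 - (-9)*3))*(-31) = (3*(2 - 9*(-3)))*(-31) = (3*(2 + 27))*(-31) = (3*29)*(-31) = 87*(-31) = -2697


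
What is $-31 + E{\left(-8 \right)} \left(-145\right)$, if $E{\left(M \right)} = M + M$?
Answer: $2289$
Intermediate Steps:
$E{\left(M \right)} = 2 M$
$-31 + E{\left(-8 \right)} \left(-145\right) = -31 + 2 \left(-8\right) \left(-145\right) = -31 - -2320 = -31 + 2320 = 2289$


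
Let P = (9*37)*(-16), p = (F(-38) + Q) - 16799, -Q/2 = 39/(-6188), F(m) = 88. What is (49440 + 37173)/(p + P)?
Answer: -20613894/5245279 ≈ -3.9300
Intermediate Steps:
Q = 3/238 (Q = -78/(-6188) = -78*(-1)/6188 = -2*(-3/476) = 3/238 ≈ 0.012605)
p = -3977215/238 (p = (88 + 3/238) - 16799 = 20947/238 - 16799 = -3977215/238 ≈ -16711.)
P = -5328 (P = 333*(-16) = -5328)
(49440 + 37173)/(p + P) = (49440 + 37173)/(-3977215/238 - 5328) = 86613/(-5245279/238) = 86613*(-238/5245279) = -20613894/5245279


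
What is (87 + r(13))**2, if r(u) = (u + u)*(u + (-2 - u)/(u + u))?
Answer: 168100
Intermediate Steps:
r(u) = 2*u*(u + (-2 - u)/(2*u)) (r(u) = (2*u)*(u + (-2 - u)/((2*u))) = (2*u)*(u + (-2 - u)*(1/(2*u))) = (2*u)*(u + (-2 - u)/(2*u)) = 2*u*(u + (-2 - u)/(2*u)))
(87 + r(13))**2 = (87 + (-2 - 1*13 + 2*13**2))**2 = (87 + (-2 - 13 + 2*169))**2 = (87 + (-2 - 13 + 338))**2 = (87 + 323)**2 = 410**2 = 168100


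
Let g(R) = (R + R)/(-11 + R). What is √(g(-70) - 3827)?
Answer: I*√309847/9 ≈ 61.849*I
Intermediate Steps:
g(R) = 2*R/(-11 + R) (g(R) = (2*R)/(-11 + R) = 2*R/(-11 + R))
√(g(-70) - 3827) = √(2*(-70)/(-11 - 70) - 3827) = √(2*(-70)/(-81) - 3827) = √(2*(-70)*(-1/81) - 3827) = √(140/81 - 3827) = √(-309847/81) = I*√309847/9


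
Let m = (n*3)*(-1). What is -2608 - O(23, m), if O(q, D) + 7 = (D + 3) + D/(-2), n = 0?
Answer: -2604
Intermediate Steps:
m = 0 (m = (0*3)*(-1) = 0*(-1) = 0)
O(q, D) = -4 + D/2 (O(q, D) = -7 + ((D + 3) + D/(-2)) = -7 + ((3 + D) + D*(-½)) = -7 + ((3 + D) - D/2) = -7 + (3 + D/2) = -4 + D/2)
-2608 - O(23, m) = -2608 - (-4 + (½)*0) = -2608 - (-4 + 0) = -2608 - 1*(-4) = -2608 + 4 = -2604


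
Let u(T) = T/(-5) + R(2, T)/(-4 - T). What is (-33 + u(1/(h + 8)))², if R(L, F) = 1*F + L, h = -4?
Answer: 130347889/115600 ≈ 1127.6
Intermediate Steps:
R(L, F) = F + L
u(T) = -T/5 + (2 + T)/(-4 - T) (u(T) = T/(-5) + (T + 2)/(-4 - T) = T*(-⅕) + (2 + T)/(-4 - T) = -T/5 + (2 + T)/(-4 - T))
(-33 + u(1/(h + 8)))² = (-33 + (-10 - (1/(-4 + 8))² - 9/(-4 + 8))/(5*(4 + 1/(-4 + 8))))² = (-33 + (-10 - (1/4)² - 9/4)/(5*(4 + 1/4)))² = (-33 + (-10 - (¼)² - 9*¼)/(5*(4 + ¼)))² = (-33 + (-10 - 1*1/16 - 9/4)/(5*(17/4)))² = (-33 + (⅕)*(4/17)*(-10 - 1/16 - 9/4))² = (-33 + (⅕)*(4/17)*(-197/16))² = (-33 - 197/340)² = (-11417/340)² = 130347889/115600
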